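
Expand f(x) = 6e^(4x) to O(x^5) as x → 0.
6 + 24*x + 48*x**2 + 64*x**3 + 64*x**4 + O(x**5)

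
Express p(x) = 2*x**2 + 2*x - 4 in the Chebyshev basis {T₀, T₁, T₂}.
(-3)T₀ + (2)T₁ + T₂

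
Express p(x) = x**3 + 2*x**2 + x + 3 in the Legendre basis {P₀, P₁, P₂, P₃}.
(11/3)P₀ + (8/5)P₁ + (4/3)P₂ + (2/5)P₃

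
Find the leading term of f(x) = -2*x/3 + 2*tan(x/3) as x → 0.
2*x**3/81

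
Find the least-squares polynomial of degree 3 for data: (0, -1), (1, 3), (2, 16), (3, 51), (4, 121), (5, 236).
-19/21 + (179/63)x + (-103/84)x² + (73/36)x³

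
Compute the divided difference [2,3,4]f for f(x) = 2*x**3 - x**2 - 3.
17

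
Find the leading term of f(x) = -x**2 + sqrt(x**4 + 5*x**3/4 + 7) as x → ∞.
5*x/8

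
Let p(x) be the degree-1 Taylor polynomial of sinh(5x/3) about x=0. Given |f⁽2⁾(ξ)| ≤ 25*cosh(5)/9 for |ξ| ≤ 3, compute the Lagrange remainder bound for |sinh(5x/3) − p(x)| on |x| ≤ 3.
25*cosh(5)/2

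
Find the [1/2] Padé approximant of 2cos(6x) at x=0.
2/(18*x**2 + 1)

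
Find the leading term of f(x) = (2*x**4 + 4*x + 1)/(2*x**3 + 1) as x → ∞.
x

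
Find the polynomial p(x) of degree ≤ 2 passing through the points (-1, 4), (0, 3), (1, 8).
3*x**2 + 2*x + 3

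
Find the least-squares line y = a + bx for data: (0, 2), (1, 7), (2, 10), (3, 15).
a = 11/5, b = 21/5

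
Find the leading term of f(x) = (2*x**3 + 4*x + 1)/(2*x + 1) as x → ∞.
x**2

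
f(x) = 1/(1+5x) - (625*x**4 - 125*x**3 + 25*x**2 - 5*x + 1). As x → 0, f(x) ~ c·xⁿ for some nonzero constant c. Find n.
5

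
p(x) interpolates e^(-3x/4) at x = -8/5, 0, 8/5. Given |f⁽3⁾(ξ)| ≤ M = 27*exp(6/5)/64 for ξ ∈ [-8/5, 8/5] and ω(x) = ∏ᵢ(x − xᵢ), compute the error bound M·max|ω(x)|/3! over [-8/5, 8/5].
8*sqrt(3)*exp(6/5)/125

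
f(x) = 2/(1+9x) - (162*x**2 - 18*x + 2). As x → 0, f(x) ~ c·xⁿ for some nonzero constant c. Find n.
3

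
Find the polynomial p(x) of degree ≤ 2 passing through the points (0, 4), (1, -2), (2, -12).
-2*x**2 - 4*x + 4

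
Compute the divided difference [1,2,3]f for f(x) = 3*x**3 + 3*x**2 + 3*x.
21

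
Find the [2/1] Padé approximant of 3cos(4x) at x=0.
3 - 24*x**2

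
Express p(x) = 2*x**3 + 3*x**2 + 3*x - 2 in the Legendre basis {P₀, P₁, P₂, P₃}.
-P₀ + (21/5)P₁ + (2)P₂ + (4/5)P₃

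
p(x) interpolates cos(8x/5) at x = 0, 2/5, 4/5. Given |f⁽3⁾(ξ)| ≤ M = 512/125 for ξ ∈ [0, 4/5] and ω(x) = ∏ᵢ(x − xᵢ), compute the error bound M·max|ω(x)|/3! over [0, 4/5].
4096*sqrt(3)/421875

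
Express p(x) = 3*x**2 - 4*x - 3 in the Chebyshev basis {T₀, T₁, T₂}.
(-3/2)T₀ + (-4)T₁ + (3/2)T₂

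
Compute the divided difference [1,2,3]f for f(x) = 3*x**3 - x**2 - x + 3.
17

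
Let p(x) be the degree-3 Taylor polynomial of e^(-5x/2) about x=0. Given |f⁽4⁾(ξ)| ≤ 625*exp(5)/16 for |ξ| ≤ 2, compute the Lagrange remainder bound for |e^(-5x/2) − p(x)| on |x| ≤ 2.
625*exp(5)/24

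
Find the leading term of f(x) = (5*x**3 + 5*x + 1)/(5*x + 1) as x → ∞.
x**2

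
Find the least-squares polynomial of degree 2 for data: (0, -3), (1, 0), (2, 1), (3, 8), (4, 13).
-97/35 + (8/7)x + (5/7)x²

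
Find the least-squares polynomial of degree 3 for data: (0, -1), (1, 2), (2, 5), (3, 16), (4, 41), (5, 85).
-8/9 + (778/189)x + (-659/252)x² + (113/108)x³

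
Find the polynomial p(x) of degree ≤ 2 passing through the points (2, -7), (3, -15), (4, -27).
-2*x**2 + 2*x - 3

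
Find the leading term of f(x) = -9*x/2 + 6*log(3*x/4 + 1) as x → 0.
-27*x**2/16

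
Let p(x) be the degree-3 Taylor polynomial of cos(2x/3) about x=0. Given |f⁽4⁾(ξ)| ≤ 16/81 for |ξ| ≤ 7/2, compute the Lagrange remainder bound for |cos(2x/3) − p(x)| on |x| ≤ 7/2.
2401/1944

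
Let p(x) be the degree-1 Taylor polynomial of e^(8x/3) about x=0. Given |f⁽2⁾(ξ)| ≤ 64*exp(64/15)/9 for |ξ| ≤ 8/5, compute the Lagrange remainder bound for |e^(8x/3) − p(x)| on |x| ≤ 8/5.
2048*exp(64/15)/225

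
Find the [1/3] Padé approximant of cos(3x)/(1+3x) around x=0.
(1 - 5*x/4)/(63*x**3/8 + 3*x**2/4 + 7*x/4 + 1)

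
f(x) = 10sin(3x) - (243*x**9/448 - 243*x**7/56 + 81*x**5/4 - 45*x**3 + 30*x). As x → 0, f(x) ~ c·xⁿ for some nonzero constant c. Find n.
11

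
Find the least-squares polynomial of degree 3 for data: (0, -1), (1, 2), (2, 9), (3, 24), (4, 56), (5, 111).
-139/126 + (3319/756)x + (-515/252)x² + (61/54)x³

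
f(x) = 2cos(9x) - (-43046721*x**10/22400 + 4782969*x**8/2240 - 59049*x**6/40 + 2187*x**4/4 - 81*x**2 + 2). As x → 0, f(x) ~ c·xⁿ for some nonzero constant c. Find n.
12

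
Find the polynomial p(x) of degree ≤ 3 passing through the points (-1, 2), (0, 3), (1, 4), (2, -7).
-2*x**3 + 3*x + 3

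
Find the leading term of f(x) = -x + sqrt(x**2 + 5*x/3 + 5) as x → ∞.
5/6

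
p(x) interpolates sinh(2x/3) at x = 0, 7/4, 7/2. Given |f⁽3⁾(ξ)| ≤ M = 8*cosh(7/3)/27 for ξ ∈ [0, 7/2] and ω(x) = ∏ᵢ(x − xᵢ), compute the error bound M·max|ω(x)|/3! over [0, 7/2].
343*sqrt(3)*cosh(7/3)/5832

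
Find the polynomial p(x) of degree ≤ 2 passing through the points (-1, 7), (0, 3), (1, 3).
2*x**2 - 2*x + 3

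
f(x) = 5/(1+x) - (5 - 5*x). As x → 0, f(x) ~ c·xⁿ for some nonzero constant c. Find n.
2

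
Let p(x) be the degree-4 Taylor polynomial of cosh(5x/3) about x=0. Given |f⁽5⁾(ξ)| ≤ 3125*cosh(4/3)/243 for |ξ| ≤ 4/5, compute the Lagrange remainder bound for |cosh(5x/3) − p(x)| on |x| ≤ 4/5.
128*cosh(4/3)/3645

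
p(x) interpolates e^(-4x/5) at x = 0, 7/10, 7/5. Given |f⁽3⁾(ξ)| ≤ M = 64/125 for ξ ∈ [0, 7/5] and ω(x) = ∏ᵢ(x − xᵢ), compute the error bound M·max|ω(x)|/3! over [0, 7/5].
2744*sqrt(3)/421875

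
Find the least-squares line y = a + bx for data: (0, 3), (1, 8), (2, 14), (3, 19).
a = 29/10, b = 27/5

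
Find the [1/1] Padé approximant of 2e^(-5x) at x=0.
(2 - 5*x)/(5*x/2 + 1)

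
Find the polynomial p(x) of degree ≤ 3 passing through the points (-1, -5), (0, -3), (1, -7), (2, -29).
-2*x**3 - 3*x**2 + x - 3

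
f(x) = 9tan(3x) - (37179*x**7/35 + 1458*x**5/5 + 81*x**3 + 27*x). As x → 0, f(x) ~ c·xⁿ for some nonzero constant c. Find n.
9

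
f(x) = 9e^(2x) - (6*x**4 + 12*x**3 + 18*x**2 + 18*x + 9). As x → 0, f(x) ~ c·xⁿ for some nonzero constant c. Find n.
5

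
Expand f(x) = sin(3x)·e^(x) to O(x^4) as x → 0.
3*x + 3*x**2 - 3*x**3 + O(x**4)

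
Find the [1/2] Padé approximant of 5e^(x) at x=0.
(5*x/3 + 5)/(x**2/6 - 2*x/3 + 1)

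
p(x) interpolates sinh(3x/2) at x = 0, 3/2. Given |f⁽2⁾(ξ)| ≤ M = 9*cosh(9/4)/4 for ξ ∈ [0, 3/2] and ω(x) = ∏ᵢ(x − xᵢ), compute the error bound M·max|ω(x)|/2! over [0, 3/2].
81*cosh(9/4)/128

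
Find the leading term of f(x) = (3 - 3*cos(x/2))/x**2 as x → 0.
3/8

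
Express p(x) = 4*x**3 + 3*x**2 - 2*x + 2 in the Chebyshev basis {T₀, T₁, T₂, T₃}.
(7/2)T₀ + T₁ + (3/2)T₂ + T₃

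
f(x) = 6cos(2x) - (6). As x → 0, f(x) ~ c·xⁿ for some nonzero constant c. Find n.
2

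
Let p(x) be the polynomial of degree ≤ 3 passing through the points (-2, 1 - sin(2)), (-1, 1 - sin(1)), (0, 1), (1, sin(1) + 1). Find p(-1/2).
-5*sin(1)/8 + sin(2)/16 + 1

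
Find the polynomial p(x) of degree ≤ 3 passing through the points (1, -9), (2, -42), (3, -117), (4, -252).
-3*x**3 - 3*x**2 - 3*x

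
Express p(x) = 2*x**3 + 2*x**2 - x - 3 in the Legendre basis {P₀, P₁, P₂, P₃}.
(-7/3)P₀ + (1/5)P₁ + (4/3)P₂ + (4/5)P₃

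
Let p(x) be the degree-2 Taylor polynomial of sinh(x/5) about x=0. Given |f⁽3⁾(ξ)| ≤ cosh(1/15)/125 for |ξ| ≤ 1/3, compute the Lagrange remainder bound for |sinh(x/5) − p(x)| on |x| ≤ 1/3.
cosh(1/15)/20250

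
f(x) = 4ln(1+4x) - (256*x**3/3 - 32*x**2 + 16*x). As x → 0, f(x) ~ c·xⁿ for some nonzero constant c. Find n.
4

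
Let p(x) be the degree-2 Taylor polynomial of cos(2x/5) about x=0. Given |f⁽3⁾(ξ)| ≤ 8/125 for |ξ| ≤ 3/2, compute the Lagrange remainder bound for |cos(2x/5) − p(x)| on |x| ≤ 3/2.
9/250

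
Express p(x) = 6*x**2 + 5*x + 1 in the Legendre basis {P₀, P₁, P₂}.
(3)P₀ + (5)P₁ + (4)P₂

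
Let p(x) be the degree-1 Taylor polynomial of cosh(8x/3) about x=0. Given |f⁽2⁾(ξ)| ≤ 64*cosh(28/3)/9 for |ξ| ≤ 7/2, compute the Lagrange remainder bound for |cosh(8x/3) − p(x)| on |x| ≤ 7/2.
392*cosh(28/3)/9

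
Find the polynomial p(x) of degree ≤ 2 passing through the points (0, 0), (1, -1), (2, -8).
-3*x**2 + 2*x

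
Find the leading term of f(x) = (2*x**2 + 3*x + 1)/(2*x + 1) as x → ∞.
x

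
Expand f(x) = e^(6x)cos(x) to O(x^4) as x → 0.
1 + 6*x + 35*x**2/2 + 33*x**3 + O(x**4)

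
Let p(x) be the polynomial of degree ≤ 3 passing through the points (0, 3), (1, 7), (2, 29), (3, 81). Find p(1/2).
7/2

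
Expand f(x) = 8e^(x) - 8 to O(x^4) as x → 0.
8*x + 4*x**2 + 4*x**3/3 + O(x**4)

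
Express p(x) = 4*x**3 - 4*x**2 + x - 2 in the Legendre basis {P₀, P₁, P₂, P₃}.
(-10/3)P₀ + (17/5)P₁ + (-8/3)P₂ + (8/5)P₃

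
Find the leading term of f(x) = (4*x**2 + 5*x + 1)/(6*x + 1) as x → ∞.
2*x/3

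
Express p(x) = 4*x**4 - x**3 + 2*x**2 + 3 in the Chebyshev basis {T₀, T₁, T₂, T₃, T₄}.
(11/2)T₀ + (-3/4)T₁ + (3)T₂ + (-1/4)T₃ + (1/2)T₄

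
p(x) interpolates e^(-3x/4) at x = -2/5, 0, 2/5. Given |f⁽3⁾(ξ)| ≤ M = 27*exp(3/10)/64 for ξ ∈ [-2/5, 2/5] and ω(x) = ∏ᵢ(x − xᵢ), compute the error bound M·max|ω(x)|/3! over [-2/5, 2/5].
sqrt(3)*exp(3/10)/1000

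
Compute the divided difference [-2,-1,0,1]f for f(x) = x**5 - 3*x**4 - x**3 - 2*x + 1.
10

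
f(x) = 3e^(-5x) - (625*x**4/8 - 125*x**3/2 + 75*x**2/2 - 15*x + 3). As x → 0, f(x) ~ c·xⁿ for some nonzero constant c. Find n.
5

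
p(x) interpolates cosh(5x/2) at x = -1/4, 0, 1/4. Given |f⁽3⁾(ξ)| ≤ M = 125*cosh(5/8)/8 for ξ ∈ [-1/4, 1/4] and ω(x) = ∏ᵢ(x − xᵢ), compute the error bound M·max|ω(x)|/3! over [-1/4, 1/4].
125*sqrt(3)*cosh(5/8)/13824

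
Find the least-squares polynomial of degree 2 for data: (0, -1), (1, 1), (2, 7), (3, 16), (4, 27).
-6/5 + (11/10)x + (3/2)x²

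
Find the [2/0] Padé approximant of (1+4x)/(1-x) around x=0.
5*x**2 + 5*x + 1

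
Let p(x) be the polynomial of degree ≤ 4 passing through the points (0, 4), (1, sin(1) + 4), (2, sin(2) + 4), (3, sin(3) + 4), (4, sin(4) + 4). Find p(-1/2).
-105*sin(1)/32 + 35*sin(4)/128 - 45*sin(3)/32 + 189*sin(2)/64 + 4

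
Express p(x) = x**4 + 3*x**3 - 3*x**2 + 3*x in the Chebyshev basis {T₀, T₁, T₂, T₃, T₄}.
(-9/8)T₀ + (21/4)T₁ - T₂ + (3/4)T₃ + (1/8)T₄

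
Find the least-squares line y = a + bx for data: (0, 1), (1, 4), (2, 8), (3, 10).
a = 11/10, b = 31/10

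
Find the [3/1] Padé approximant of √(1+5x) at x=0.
(-125*x**3/64 + 75*x**2/16 + 45*x/8 + 1)/(25*x/8 + 1)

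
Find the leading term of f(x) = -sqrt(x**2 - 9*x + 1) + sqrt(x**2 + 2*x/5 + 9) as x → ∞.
47/10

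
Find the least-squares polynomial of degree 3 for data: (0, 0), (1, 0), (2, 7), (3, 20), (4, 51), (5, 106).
-41/126 + (1595/756)x + (-16/9)x² + (121/108)x³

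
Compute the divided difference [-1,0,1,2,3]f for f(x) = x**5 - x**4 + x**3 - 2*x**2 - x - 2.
4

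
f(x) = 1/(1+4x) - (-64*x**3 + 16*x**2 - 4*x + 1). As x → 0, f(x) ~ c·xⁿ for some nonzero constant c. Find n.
4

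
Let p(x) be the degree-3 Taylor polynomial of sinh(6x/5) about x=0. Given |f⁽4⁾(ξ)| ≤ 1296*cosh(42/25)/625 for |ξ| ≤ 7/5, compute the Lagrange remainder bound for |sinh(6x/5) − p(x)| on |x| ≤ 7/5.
129654*cosh(42/25)/390625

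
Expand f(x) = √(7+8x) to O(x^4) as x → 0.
sqrt(7) + 4*sqrt(7)*x/7 - 8*sqrt(7)*x**2/49 + 32*sqrt(7)*x**3/343 + O(x**4)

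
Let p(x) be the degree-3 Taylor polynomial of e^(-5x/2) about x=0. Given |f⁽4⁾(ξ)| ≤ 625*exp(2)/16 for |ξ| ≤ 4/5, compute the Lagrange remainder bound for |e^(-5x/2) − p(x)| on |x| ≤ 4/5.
2*exp(2)/3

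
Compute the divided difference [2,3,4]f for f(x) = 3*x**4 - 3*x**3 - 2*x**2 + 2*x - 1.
136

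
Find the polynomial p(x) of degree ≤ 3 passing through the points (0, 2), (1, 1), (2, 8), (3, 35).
2*x**3 - 2*x**2 - x + 2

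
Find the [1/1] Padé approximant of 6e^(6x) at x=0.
(18*x + 6)/(1 - 3*x)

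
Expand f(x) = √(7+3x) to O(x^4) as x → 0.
sqrt(7) + 3*sqrt(7)*x/14 - 9*sqrt(7)*x**2/392 + 27*sqrt(7)*x**3/5488 + O(x**4)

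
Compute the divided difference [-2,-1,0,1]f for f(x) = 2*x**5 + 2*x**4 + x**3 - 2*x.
7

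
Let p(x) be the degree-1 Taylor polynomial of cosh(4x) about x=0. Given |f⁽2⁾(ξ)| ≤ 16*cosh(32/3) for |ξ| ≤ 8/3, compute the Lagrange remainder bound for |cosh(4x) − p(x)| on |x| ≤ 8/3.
512*cosh(32/3)/9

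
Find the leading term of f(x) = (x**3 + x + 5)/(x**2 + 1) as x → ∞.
x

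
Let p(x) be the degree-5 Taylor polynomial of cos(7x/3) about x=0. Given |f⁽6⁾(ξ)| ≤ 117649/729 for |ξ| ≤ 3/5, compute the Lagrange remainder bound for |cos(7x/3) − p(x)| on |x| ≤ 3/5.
117649/11250000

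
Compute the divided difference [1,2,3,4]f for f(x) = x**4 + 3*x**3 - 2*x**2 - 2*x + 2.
13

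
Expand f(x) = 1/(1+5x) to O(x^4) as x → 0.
1 - 5*x + 25*x**2 - 125*x**3 + O(x**4)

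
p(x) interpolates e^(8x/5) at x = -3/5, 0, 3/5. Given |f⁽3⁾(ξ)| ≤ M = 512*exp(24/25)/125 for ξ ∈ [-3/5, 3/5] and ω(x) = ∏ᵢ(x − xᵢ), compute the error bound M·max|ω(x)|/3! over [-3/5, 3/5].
512*sqrt(3)*exp(24/25)/15625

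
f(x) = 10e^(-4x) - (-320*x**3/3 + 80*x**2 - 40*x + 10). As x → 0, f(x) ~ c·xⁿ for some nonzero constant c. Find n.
4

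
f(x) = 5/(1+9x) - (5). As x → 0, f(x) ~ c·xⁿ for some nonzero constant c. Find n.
1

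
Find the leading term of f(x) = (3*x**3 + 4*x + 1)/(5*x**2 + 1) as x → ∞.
3*x/5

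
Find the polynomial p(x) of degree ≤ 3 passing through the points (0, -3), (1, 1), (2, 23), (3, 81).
3*x**3 + x - 3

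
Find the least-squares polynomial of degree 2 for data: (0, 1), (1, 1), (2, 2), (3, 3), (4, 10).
7/5 + (-2)x + x²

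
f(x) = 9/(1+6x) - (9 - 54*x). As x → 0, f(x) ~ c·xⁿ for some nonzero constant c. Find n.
2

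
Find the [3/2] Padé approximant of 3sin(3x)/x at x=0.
(9 - 189*x**2/20)/(9*x**2/20 + 1)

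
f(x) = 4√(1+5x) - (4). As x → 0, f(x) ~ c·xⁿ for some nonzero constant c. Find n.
1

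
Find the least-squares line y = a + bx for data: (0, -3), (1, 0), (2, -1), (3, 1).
a = -12/5, b = 11/10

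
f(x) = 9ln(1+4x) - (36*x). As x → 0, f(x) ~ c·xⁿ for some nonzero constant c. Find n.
2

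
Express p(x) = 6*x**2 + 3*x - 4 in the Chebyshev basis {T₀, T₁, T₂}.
-T₀ + (3)T₁ + (3)T₂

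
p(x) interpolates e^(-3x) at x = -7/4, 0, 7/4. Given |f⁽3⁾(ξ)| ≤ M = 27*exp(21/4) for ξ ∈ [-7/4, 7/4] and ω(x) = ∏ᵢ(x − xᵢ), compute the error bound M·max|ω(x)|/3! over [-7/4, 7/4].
343*sqrt(3)*exp(21/4)/64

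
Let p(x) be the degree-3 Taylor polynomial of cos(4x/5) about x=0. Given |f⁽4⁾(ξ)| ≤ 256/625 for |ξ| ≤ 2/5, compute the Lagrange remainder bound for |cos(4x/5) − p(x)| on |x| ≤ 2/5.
512/1171875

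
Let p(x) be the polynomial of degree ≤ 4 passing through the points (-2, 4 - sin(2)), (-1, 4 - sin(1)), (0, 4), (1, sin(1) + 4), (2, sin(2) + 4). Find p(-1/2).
-5*sin(1)/8 + sin(2)/16 + 4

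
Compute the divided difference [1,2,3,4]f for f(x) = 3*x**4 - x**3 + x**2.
29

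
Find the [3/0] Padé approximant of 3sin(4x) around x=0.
-32*x**3 + 12*x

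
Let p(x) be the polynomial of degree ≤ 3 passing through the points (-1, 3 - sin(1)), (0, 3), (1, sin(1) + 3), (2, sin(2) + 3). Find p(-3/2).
-7*sin(1)/8 - 5*sin(2)/16 + 3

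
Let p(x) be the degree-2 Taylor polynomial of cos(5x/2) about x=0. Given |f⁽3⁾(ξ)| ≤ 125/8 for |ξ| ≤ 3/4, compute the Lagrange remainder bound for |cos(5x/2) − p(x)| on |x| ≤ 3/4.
1125/1024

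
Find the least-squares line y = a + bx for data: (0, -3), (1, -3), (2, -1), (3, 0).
a = -17/5, b = 11/10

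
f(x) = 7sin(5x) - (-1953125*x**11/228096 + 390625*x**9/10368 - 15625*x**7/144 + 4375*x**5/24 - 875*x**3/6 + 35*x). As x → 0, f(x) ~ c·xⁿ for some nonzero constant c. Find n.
13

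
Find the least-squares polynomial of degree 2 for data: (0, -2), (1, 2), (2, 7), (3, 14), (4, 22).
-69/35 + (22/7)x + (5/7)x²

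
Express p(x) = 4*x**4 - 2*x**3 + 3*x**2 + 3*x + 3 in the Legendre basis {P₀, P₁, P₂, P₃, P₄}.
(24/5)P₀ + (9/5)P₁ + (30/7)P₂ + (-4/5)P₃ + (32/35)P₄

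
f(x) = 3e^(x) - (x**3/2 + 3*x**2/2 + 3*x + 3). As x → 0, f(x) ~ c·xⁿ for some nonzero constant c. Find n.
4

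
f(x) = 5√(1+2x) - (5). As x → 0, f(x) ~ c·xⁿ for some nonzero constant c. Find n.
1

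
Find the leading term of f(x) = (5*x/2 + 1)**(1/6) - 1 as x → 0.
5*x/12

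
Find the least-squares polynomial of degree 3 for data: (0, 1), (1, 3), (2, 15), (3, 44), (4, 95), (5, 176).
62/63 + (-169/189)x + (467/252)x² + (115/108)x³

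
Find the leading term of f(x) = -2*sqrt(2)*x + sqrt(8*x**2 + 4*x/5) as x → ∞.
sqrt(2)/10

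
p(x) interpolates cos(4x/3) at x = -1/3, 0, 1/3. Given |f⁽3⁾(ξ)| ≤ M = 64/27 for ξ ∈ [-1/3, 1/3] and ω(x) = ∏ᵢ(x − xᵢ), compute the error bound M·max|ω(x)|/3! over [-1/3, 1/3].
64*sqrt(3)/19683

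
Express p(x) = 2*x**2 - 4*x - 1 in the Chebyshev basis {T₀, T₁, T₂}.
(-4)T₁ + T₂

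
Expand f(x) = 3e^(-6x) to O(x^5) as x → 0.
3 - 18*x + 54*x**2 - 108*x**3 + 162*x**4 + O(x**5)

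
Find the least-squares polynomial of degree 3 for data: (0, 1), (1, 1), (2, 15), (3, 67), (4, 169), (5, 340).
79/63 + (-1513/378)x + (-11/252)x² + (311/108)x³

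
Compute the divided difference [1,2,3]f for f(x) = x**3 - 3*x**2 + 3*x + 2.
3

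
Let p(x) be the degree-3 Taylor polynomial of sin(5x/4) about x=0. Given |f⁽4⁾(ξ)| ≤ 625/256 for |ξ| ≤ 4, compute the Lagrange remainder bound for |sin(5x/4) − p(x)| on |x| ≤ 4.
625/24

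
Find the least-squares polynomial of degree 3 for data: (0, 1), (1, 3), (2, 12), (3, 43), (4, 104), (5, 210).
19/18 + (167/108)x + (-67/36)x² + (107/54)x³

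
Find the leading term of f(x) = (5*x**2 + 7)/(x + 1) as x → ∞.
5*x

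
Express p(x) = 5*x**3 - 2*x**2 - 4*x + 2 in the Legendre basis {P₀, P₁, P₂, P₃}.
(4/3)P₀ - P₁ + (-4/3)P₂ + (2)P₃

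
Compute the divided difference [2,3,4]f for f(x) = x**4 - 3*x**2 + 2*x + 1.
52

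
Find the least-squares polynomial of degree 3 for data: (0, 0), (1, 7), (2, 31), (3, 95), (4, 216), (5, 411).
5/21 + (158/63)x + (8/21)x² + (28/9)x³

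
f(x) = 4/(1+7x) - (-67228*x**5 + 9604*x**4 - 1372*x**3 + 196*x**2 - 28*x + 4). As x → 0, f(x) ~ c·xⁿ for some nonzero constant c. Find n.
6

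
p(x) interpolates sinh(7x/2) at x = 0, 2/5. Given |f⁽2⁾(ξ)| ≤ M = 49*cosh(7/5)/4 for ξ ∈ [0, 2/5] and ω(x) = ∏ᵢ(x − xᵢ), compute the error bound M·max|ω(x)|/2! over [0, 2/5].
49*cosh(7/5)/200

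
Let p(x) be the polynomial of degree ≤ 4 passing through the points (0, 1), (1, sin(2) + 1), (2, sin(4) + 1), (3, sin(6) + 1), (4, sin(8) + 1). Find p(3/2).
45*sin(4)/64 + 3*sin(8)/128 - 5*sin(6)/32 + 15*sin(2)/32 + 1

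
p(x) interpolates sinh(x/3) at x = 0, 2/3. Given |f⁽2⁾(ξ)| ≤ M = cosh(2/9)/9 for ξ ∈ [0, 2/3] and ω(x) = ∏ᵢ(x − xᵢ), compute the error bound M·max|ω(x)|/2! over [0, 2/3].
cosh(2/9)/162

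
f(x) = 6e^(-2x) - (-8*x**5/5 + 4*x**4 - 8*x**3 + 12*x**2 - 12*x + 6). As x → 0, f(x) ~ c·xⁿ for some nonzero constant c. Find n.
6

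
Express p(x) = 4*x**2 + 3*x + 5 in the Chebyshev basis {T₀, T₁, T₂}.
(7)T₀ + (3)T₁ + (2)T₂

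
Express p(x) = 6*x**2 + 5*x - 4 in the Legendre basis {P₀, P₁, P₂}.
(-2)P₀ + (5)P₁ + (4)P₂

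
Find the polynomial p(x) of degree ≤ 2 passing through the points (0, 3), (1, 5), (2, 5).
-x**2 + 3*x + 3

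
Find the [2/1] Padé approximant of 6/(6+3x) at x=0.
1/(x/2 + 1)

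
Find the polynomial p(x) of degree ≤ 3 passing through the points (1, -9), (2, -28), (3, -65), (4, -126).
-x**3 - 3*x**2 - 3*x - 2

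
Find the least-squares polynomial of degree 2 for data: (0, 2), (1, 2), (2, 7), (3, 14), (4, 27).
2 + (-9/5)x + (2)x²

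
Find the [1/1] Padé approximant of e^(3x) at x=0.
(3*x/2 + 1)/(1 - 3*x/2)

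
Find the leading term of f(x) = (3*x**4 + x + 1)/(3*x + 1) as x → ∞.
x**3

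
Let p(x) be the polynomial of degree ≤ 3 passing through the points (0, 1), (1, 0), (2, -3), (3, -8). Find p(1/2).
3/4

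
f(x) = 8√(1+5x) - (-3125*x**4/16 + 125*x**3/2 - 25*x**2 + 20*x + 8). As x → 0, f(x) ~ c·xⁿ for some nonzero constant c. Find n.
5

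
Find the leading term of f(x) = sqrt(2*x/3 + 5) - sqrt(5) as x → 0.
sqrt(5)*x/15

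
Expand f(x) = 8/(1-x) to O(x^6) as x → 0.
8 + 8*x + 8*x**2 + 8*x**3 + 8*x**4 + 8*x**5 + O(x**6)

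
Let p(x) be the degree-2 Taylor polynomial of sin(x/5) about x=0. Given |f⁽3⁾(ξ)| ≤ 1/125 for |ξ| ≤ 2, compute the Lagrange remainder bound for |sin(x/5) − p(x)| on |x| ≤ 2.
4/375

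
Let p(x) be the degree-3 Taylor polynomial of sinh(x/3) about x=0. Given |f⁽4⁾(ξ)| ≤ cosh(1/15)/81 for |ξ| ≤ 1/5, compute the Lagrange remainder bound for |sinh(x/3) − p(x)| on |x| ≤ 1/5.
cosh(1/15)/1215000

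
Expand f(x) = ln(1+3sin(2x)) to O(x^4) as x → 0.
6*x - 18*x**2 + 68*x**3 + O(x**4)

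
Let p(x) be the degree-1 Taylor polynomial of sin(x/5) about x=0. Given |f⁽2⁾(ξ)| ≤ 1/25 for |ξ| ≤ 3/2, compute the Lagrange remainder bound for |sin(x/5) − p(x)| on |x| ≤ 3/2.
9/200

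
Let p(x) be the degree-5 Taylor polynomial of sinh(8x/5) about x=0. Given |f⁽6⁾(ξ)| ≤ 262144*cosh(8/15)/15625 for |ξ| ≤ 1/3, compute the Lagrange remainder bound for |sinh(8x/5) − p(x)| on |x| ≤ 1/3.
16384*cosh(8/15)/512578125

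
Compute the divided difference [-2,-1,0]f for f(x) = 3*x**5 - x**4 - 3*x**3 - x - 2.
-43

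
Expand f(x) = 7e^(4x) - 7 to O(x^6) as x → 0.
28*x + 56*x**2 + 224*x**3/3 + 224*x**4/3 + 896*x**5/15 + O(x**6)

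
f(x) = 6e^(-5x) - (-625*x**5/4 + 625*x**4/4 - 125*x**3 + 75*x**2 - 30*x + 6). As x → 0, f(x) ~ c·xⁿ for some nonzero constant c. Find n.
6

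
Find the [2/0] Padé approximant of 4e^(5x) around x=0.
50*x**2 + 20*x + 4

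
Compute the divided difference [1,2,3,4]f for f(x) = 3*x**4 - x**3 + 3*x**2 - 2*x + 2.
29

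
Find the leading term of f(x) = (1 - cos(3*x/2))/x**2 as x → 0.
9/8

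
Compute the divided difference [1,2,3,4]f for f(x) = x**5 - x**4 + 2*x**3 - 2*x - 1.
57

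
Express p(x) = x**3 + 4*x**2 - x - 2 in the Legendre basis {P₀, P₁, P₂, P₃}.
(-2/3)P₀ + (-2/5)P₁ + (8/3)P₂ + (2/5)P₃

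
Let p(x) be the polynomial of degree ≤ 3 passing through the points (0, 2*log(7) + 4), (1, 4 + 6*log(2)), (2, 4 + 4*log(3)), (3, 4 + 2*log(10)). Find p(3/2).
-log(35)/8 + log(6)/4 + 4 + log(72)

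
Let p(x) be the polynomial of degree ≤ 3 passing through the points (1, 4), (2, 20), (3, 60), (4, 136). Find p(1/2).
5/4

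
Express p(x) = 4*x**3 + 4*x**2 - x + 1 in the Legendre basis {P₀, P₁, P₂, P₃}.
(7/3)P₀ + (7/5)P₁ + (8/3)P₂ + (8/5)P₃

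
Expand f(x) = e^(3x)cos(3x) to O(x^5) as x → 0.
1 + 3*x - 9*x**3 - 27*x**4/2 + O(x**5)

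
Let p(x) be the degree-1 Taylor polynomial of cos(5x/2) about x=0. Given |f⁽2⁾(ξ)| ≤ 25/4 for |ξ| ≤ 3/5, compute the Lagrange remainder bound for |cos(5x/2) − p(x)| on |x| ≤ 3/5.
9/8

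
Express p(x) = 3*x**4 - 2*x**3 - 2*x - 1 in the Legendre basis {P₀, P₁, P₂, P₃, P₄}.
(-2/5)P₀ + (-16/5)P₁ + (12/7)P₂ + (-4/5)P₃ + (24/35)P₄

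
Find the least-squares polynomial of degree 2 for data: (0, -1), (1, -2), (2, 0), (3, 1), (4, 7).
-33/35 + (-127/70)x + (13/14)x²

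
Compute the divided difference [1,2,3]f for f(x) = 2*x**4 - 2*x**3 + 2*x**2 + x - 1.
40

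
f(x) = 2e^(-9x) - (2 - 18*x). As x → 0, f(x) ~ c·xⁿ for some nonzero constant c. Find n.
2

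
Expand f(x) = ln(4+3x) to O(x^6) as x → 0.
log(4) + 3*x/4 - 9*x**2/32 + 9*x**3/64 - 81*x**4/1024 + 243*x**5/5120 + O(x**6)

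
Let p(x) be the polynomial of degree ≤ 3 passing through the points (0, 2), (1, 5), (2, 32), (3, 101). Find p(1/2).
13/8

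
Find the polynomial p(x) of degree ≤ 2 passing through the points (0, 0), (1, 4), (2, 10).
x**2 + 3*x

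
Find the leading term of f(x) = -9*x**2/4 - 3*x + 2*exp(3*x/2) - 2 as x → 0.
9*x**3/8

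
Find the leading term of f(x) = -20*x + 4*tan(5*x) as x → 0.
500*x**3/3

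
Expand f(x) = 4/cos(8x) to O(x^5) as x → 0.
4 + 128*x**2 + 10240*x**4/3 + O(x**5)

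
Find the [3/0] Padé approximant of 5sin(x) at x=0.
5*x*(6 - x**2)/6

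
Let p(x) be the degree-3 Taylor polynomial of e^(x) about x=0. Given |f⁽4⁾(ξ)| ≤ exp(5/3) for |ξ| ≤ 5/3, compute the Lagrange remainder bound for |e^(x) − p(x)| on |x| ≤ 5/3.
625*exp(5/3)/1944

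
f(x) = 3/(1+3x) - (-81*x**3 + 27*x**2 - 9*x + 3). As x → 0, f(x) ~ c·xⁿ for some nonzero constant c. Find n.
4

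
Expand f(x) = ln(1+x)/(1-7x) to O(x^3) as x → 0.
x + 13*x**2/2 + O(x**3)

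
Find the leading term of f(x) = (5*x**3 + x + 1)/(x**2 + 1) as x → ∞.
5*x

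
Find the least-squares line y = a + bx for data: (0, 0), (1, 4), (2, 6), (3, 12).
a = -1/5, b = 19/5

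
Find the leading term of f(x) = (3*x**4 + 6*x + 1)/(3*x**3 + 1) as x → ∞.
x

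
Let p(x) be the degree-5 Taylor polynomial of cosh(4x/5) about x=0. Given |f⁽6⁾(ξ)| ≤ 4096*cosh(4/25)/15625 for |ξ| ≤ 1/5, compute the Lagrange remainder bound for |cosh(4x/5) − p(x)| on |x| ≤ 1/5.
256*cosh(4/25)/10986328125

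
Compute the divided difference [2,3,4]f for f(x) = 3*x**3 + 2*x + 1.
27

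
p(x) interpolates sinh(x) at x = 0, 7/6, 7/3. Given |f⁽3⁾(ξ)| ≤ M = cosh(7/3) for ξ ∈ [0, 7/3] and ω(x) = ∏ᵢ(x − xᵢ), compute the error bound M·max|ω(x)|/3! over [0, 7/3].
343*sqrt(3)*cosh(7/3)/5832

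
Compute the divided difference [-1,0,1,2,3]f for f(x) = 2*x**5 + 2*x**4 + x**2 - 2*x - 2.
12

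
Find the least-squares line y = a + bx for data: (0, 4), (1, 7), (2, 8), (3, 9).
a = 23/5, b = 8/5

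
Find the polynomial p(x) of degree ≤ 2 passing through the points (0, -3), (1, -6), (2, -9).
-3*x - 3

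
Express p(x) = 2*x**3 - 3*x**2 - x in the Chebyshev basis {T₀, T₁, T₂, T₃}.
(-3/2)T₀ + (1/2)T₁ + (-3/2)T₂ + (1/2)T₃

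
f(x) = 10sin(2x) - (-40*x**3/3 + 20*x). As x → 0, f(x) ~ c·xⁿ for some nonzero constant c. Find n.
5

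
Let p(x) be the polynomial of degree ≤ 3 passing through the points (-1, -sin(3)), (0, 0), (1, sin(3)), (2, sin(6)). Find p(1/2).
-sin(6)/16 + 5*sin(3)/8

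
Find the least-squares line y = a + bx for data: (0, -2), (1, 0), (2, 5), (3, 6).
a = -21/10, b = 29/10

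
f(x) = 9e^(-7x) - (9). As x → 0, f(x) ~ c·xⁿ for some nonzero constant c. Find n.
1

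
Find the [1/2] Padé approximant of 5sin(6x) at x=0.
30*x/(6*x**2 + 1)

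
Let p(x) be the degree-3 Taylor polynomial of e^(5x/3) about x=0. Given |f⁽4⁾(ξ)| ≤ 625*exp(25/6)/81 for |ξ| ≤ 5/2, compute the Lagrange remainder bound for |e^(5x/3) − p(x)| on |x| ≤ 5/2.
390625*exp(25/6)/31104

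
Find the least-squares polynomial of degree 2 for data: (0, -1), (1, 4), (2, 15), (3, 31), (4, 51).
-6/5 + (31/10)x + (5/2)x²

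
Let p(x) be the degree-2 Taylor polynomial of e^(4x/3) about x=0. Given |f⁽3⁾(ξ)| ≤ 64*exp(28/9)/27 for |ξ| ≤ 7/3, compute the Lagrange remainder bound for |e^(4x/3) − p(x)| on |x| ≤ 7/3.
10976*exp(28/9)/2187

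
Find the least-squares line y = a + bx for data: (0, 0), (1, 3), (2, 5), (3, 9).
a = -1/10, b = 29/10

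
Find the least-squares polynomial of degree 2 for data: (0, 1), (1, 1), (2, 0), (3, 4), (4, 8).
44/35 + (-141/70)x + (13/14)x²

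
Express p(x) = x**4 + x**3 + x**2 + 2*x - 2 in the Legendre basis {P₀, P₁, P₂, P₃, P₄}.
(-22/15)P₀ + (13/5)P₁ + (26/21)P₂ + (2/5)P₃ + (8/35)P₄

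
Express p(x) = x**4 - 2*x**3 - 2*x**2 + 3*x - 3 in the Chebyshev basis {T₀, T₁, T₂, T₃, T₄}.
(-29/8)T₀ + (3/2)T₁ + (-1/2)T₂ + (-1/2)T₃ + (1/8)T₄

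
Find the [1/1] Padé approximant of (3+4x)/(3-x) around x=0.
(4*x/3 + 1)/(1 - x/3)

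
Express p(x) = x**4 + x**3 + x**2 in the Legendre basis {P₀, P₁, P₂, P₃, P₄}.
(8/15)P₀ + (3/5)P₁ + (26/21)P₂ + (2/5)P₃ + (8/35)P₄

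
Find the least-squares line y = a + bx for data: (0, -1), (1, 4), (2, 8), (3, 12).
a = -7/10, b = 43/10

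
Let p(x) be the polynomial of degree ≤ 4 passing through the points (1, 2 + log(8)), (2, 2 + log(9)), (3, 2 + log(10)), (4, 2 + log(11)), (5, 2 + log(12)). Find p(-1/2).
log(429496729600000000000000000000000*11**(31/32)*2**(25/128)*3**(19/128)*5**(13/64)/1259146754955705275366853393770193) + 2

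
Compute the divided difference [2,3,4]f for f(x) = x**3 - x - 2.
9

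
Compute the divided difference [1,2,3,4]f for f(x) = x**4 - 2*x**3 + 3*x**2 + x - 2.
8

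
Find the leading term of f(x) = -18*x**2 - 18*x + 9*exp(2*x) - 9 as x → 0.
12*x**3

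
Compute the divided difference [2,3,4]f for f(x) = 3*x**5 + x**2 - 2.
856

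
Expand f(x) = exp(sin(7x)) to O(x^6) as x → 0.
1 + 7*x + 49*x**2/2 - 2401*x**4/8 - 16807*x**5/15 + O(x**6)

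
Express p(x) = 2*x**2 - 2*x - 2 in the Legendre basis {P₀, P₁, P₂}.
(-4/3)P₀ + (-2)P₁ + (4/3)P₂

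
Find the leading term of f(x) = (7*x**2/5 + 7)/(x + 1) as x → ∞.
7*x/5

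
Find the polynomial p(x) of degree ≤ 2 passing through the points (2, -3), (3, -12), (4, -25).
-2*x**2 + x + 3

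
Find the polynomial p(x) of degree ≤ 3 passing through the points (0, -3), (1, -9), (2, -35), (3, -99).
-3*x**3 - x**2 - 2*x - 3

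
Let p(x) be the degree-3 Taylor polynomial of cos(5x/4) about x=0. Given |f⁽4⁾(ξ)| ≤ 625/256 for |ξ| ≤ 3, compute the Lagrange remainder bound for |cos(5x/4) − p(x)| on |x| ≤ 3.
16875/2048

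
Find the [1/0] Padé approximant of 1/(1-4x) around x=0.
4*x + 1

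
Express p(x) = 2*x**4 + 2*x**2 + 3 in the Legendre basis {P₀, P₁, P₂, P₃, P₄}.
(61/15)P₀ + (52/21)P₂ + (16/35)P₄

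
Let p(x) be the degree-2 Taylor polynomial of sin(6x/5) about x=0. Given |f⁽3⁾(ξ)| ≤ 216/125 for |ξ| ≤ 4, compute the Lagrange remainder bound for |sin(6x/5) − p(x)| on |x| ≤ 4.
2304/125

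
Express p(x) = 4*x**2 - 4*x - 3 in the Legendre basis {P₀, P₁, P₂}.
(-5/3)P₀ + (-4)P₁ + (8/3)P₂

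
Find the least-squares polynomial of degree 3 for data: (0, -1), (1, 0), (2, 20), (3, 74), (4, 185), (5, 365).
-61/63 + (-61/27)x + (83/252)x² + (319/108)x³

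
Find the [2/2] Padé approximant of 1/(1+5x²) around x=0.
1/(5*x**2 + 1)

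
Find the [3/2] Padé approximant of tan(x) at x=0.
(-x**3/15 + x)/(1 - 2*x**2/5)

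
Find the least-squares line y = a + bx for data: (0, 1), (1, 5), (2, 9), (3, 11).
a = 7/5, b = 17/5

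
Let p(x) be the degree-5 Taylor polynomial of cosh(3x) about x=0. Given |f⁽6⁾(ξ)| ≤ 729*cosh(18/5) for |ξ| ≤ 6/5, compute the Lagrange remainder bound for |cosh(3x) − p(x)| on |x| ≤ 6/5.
236196*cosh(18/5)/78125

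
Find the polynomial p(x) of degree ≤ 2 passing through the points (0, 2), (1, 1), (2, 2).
x**2 - 2*x + 2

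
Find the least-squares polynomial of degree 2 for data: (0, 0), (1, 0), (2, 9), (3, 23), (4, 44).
-2/7 + (-163/70)x + (47/14)x²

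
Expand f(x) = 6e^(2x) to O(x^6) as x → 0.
6 + 12*x + 12*x**2 + 8*x**3 + 4*x**4 + 8*x**5/5 + O(x**6)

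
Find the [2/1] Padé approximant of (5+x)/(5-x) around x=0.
(x/5 + 1)/(1 - x/5)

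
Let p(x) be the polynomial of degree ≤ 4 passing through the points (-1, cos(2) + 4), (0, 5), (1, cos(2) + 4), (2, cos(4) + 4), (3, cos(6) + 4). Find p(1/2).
85*cos(2)/128 + 3*cos(6)/128 - 5*cos(4)/32 + 143/32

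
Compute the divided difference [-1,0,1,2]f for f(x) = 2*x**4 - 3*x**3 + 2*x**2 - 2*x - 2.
1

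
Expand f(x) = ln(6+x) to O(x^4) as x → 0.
log(6) + x/6 - x**2/72 + x**3/648 + O(x**4)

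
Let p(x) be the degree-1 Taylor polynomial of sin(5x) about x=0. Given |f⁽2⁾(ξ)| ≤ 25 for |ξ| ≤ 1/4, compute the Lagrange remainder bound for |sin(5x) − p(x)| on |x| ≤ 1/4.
25/32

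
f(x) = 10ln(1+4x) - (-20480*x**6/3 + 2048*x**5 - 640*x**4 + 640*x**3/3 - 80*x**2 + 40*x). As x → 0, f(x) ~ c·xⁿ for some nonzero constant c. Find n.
7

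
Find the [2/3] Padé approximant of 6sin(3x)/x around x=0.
(18 - 189*x**2/10)/(9*x**2/20 + 1)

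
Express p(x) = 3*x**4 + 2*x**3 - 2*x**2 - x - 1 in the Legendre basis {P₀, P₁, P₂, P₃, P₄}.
(-16/15)P₀ + (1/5)P₁ + (8/21)P₂ + (4/5)P₃ + (24/35)P₄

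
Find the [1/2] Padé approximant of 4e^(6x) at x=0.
(8*x + 4)/(6*x**2 - 4*x + 1)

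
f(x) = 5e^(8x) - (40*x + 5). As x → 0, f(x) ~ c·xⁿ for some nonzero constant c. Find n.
2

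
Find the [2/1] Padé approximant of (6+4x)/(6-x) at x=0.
(2*x/3 + 1)/(1 - x/6)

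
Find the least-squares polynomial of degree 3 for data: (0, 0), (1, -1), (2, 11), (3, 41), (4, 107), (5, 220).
-37/126 + (-167/756)x + (-383/252)x² + (56/27)x³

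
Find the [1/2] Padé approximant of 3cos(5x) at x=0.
3/(25*x**2/2 + 1)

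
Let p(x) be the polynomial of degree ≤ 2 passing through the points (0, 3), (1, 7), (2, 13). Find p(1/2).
19/4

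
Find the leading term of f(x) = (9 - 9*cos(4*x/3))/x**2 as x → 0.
8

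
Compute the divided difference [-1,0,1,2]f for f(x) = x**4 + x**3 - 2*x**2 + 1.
3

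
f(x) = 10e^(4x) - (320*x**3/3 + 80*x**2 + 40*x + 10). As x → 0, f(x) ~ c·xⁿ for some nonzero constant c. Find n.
4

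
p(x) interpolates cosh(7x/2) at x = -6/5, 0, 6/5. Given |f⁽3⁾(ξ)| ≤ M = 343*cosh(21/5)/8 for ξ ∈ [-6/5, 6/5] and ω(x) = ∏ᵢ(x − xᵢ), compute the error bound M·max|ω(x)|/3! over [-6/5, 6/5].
343*sqrt(3)*cosh(21/5)/125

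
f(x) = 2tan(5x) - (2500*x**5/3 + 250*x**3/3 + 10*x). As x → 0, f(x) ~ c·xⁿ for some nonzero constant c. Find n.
7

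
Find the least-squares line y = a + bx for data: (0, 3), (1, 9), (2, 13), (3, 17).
a = 18/5, b = 23/5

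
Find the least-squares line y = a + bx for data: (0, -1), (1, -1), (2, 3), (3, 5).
a = -9/5, b = 11/5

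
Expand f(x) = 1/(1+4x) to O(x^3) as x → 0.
1 - 4*x + 16*x**2 + O(x**3)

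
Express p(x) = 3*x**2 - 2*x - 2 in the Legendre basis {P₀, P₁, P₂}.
-P₀ + (-2)P₁ + (2)P₂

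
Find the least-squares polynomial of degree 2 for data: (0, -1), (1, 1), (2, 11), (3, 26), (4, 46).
-47/35 + (13/70)x + (41/14)x²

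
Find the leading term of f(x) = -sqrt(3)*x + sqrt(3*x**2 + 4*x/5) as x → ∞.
2*sqrt(3)/15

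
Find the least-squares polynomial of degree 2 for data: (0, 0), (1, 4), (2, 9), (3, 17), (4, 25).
-1/35 + (221/70)x + (11/14)x²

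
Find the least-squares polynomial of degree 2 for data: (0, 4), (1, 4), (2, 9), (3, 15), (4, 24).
26/7 + (-23/70)x + (19/14)x²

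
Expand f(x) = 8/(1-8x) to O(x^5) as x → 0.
8 + 64*x + 512*x**2 + 4096*x**3 + 32768*x**4 + O(x**5)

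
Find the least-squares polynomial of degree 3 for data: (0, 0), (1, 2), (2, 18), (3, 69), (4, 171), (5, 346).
1/126 + (101/108)x + (-281/126)x² + (343/108)x³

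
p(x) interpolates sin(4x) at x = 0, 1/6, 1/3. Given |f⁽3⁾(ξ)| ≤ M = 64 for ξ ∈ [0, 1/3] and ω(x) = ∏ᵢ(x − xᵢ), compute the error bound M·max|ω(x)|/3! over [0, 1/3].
8*sqrt(3)/729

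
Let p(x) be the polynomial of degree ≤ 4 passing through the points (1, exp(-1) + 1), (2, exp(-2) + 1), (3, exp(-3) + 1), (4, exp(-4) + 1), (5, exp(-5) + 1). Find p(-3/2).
(-8580*exp(3) - 5460*e + 1155 + 128*exp(5) + 10010*exp(2) + 3003*exp(4))*exp(-5)/128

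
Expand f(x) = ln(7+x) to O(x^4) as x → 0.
log(7) + x/7 - x**2/98 + x**3/1029 + O(x**4)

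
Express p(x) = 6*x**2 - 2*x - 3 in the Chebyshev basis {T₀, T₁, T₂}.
(-2)T₁ + (3)T₂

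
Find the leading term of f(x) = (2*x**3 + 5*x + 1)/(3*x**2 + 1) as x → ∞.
2*x/3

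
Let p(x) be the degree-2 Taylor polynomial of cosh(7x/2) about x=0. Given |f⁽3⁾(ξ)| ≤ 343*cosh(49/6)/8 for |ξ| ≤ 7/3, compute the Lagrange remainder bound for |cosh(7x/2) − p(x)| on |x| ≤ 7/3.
117649*cosh(49/6)/1296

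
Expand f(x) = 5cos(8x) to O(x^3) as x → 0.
5 - 160*x**2 + O(x**3)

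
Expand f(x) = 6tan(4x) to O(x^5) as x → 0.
24*x + 128*x**3 + O(x**5)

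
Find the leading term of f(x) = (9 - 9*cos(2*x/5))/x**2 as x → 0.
18/25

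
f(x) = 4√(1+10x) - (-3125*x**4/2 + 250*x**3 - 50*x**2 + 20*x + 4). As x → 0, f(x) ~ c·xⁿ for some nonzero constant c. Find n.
5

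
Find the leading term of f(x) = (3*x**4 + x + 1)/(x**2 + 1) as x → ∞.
3*x**2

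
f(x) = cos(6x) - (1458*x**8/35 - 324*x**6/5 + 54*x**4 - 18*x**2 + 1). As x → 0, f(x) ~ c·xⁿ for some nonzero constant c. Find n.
10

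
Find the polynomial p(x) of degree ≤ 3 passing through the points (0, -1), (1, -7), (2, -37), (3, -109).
-3*x**3 - 3*x**2 - 1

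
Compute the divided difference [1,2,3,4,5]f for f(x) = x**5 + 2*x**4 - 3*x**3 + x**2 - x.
17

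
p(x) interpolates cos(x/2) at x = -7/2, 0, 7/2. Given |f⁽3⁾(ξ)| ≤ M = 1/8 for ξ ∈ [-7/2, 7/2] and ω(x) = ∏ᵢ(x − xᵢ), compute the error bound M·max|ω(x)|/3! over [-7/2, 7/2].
343*sqrt(3)/1728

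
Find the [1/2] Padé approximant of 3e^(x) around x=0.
(x + 3)/(x**2/6 - 2*x/3 + 1)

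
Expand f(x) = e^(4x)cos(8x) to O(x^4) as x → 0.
1 + 4*x - 24*x**2 - 352*x**3/3 + O(x**4)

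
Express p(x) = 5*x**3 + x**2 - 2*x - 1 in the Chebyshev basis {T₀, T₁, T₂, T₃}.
(-1/2)T₀ + (7/4)T₁ + (1/2)T₂ + (5/4)T₃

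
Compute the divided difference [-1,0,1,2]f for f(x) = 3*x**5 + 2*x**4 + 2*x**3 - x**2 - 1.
21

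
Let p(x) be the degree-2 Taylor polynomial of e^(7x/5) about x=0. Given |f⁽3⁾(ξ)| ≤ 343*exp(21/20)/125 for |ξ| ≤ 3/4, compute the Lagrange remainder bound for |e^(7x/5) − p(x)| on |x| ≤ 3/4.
3087*exp(21/20)/16000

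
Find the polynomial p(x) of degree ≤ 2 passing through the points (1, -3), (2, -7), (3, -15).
-2*x**2 + 2*x - 3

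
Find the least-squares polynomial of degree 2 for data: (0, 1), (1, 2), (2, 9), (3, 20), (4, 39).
39/35 + (-71/35)x + (20/7)x²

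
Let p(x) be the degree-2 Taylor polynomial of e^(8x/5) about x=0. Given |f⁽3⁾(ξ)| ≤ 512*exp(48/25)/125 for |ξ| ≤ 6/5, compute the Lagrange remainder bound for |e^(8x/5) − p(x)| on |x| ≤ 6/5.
18432*exp(48/25)/15625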